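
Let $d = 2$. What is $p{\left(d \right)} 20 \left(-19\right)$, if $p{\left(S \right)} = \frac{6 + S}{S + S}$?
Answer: $-760$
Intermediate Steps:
$p{\left(S \right)} = \frac{6 + S}{2 S}$
$p{\left(d \right)} 20 \left(-19\right) = \frac{6 + 2}{2 \cdot 2} \cdot 20 \left(-19\right) = \frac{1}{2} \cdot \frac{1}{2} \cdot 8 \cdot 20 \left(-19\right) = 2 \cdot 20 \left(-19\right) = 40 \left(-19\right) = -760$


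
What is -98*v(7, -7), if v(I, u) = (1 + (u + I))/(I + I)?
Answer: -7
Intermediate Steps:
v(I, u) = (1 + I + u)/(2*I) (v(I, u) = (1 + (I + u))/((2*I)) = (1 + I + u)*(1/(2*I)) = (1 + I + u)/(2*I))
-98*v(7, -7) = -49*(1 + 7 - 7)/7 = -49/7 = -98*1/14 = -7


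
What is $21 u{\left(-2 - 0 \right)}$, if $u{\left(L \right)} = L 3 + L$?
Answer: $-168$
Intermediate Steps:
$u{\left(L \right)} = 4 L$ ($u{\left(L \right)} = 3 L + L = 4 L$)
$21 u{\left(-2 - 0 \right)} = 21 \cdot 4 \left(-2 - 0\right) = 21 \cdot 4 \left(-2 + 0\right) = 21 \cdot 4 \left(-2\right) = 21 \left(-8\right) = -168$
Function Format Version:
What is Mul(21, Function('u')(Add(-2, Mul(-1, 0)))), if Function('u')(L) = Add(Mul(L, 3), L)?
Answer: -168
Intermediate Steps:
Function('u')(L) = Mul(4, L) (Function('u')(L) = Add(Mul(3, L), L) = Mul(4, L))
Mul(21, Function('u')(Add(-2, Mul(-1, 0)))) = Mul(21, Mul(4, Add(-2, Mul(-1, 0)))) = Mul(21, Mul(4, Add(-2, 0))) = Mul(21, Mul(4, -2)) = Mul(21, -8) = -168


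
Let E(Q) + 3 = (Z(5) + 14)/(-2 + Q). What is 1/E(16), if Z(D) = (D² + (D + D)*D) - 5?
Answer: ⅓ ≈ 0.33333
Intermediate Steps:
Z(D) = -5 + 3*D² (Z(D) = (D² + (2*D)*D) - 5 = (D² + 2*D²) - 5 = 3*D² - 5 = -5 + 3*D²)
E(Q) = -3 + 84/(-2 + Q) (E(Q) = -3 + ((-5 + 3*5²) + 14)/(-2 + Q) = -3 + ((-5 + 3*25) + 14)/(-2 + Q) = -3 + ((-5 + 75) + 14)/(-2 + Q) = -3 + (70 + 14)/(-2 + Q) = -3 + 84/(-2 + Q))
1/E(16) = 1/(3*(30 - 1*16)/(-2 + 16)) = 1/(3*(30 - 16)/14) = 1/(3*(1/14)*14) = 1/3 = ⅓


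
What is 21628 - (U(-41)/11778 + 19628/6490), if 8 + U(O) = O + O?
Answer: 137749737973/6369935 ≈ 21625.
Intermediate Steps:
U(O) = -8 + 2*O (U(O) = -8 + (O + O) = -8 + 2*O)
21628 - (U(-41)/11778 + 19628/6490) = 21628 - ((-8 + 2*(-41))/11778 + 19628/6490) = 21628 - ((-8 - 82)*(1/11778) + 19628*(1/6490)) = 21628 - (-90*1/11778 + 9814/3245) = 21628 - (-15/1963 + 9814/3245) = 21628 - 1*19216207/6369935 = 21628 - 19216207/6369935 = 137749737973/6369935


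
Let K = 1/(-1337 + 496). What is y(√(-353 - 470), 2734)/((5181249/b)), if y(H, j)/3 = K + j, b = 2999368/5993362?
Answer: 3448212923412/4352609638490843 ≈ 0.00079222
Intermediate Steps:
K = -1/841 (K = 1/(-841) = -1/841 ≈ -0.0011891)
b = 1499684/2996681 (b = 2999368*(1/5993362) = 1499684/2996681 ≈ 0.50045)
y(H, j) = -3/841 + 3*j (y(H, j) = 3*(-1/841 + j) = -3/841 + 3*j)
y(√(-353 - 470), 2734)/((5181249/b)) = (-3/841 + 3*2734)/((5181249/(1499684/2996681))) = (-3/841 + 8202)/((5181249*(2996681/1499684))) = 6897879/(841*(15526550434569/1499684)) = (6897879/841)*(1499684/15526550434569) = 3448212923412/4352609638490843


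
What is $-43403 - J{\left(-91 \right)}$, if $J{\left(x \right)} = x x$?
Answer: $-51684$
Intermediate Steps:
$J{\left(x \right)} = x^{2}$
$-43403 - J{\left(-91 \right)} = -43403 - \left(-91\right)^{2} = -43403 - 8281 = -51684$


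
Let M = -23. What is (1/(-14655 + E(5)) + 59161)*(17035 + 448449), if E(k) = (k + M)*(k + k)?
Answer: 408533631072056/14835 ≈ 2.7538e+10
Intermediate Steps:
E(k) = 2*k*(-23 + k) (E(k) = (k - 23)*(k + k) = (-23 + k)*(2*k) = 2*k*(-23 + k))
(1/(-14655 + E(5)) + 59161)*(17035 + 448449) = (1/(-14655 + 2*5*(-23 + 5)) + 59161)*(17035 + 448449) = (1/(-14655 + 2*5*(-18)) + 59161)*465484 = (1/(-14655 - 180) + 59161)*465484 = (1/(-14835) + 59161)*465484 = (-1/14835 + 59161)*465484 = (877653434/14835)*465484 = 408533631072056/14835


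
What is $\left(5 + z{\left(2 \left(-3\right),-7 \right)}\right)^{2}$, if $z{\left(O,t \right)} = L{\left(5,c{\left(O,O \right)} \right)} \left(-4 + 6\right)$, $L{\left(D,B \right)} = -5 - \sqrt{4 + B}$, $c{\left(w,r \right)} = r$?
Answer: $17 + 20 i \sqrt{2} \approx 17.0 + 28.284 i$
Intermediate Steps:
$z{\left(O,t \right)} = -10 - 2 \sqrt{4 + O}$ ($z{\left(O,t \right)} = \left(-5 - \sqrt{4 + O}\right) \left(-4 + 6\right) = \left(-5 - \sqrt{4 + O}\right) 2 = -10 - 2 \sqrt{4 + O}$)
$\left(5 + z{\left(2 \left(-3\right),-7 \right)}\right)^{2} = \left(5 - \left(10 + 2 \sqrt{4 + 2 \left(-3\right)}\right)\right)^{2} = \left(5 - \left(10 + 2 \sqrt{4 - 6}\right)\right)^{2} = \left(5 - \left(10 + 2 \sqrt{-2}\right)\right)^{2} = \left(5 - \left(10 + 2 i \sqrt{2}\right)\right)^{2} = \left(-5 - 2 i \sqrt{2}\right)^{2}$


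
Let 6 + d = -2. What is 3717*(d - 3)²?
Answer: 449757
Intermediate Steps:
d = -8 (d = -6 - 2 = -8)
3717*(d - 3)² = 3717*(-8 - 3)² = 3717*(-11)² = 3717*121 = 449757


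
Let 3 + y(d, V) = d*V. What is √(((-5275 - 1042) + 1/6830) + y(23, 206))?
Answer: I*√73798552970/6830 ≈ 39.774*I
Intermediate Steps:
y(d, V) = -3 + V*d (y(d, V) = -3 + d*V = -3 + V*d)
√(((-5275 - 1042) + 1/6830) + y(23, 206)) = √(((-5275 - 1042) + 1/6830) + (-3 + 206*23)) = √((-6317 + 1/6830) + (-3 + 4738)) = √(-43145109/6830 + 4735) = √(-10805059/6830) = I*√73798552970/6830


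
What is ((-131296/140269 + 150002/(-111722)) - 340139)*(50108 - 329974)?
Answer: 745898763976245670016/7835566609 ≈ 9.5194e+10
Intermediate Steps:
((-131296/140269 + 150002/(-111722)) - 340139)*(50108 - 329974) = ((-131296*1/140269 + 150002*(-1/111722)) - 340139)*(-279866) = ((-131296/140269 - 75001/55861) - 340139)*(-279866) = (-17854641125/7835566609 - 340139)*(-279866) = -2665199645459776/7835566609*(-279866) = 745898763976245670016/7835566609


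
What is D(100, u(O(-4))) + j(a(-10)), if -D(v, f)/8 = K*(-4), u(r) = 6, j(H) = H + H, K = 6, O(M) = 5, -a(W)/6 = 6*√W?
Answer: 192 - 72*I*√10 ≈ 192.0 - 227.68*I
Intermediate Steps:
a(W) = -36*√W
j(H) = 2*H
D(v, f) = 192 (D(v, f) = -48*(-4) = -8*(-24) = 192)
D(100, u(O(-4))) + j(a(-10)) = 192 + 2*(-36*I*√10) = 192 - 72*I*√10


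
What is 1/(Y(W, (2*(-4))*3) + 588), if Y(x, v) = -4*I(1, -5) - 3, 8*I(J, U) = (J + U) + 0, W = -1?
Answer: 1/587 ≈ 0.0017036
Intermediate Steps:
I(J, U) = J/8 + U/8 (I(J, U) = ((J + U) + 0)/8 = (J + U)/8 = J/8 + U/8)
Y(x, v) = -1 (Y(x, v) = -4*((⅛)*1 + (⅛)*(-5)) - 3 = -4*(⅛ - 5/8) - 3 = -4*(-½) - 3 = 2 - 3 = -1)
1/(Y(W, (2*(-4))*3) + 588) = 1/(-1 + 588) = 1/587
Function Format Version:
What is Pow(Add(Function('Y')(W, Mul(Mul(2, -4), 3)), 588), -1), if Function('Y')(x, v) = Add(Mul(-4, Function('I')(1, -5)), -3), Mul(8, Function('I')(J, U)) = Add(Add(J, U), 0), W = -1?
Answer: Rational(1, 587) ≈ 0.0017036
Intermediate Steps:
Function('I')(J, U) = Add(Mul(Rational(1, 8), J), Mul(Rational(1, 8), U)) (Function('I')(J, U) = Mul(Rational(1, 8), Add(Add(J, U), 0)) = Mul(Rational(1, 8), Add(J, U)) = Add(Mul(Rational(1, 8), J), Mul(Rational(1, 8), U)))
Function('Y')(x, v) = -1 (Function('Y')(x, v) = Add(Mul(-4, Add(Mul(Rational(1, 8), 1), Mul(Rational(1, 8), -5))), -3) = Add(Mul(-4, Add(Rational(1, 8), Rational(-5, 8))), -3) = Add(Mul(-4, Rational(-1, 2)), -3) = Add(2, -3) = -1)
Pow(Add(Function('Y')(W, Mul(Mul(2, -4), 3)), 588), -1) = Pow(Add(-1, 588), -1) = Pow(587, -1) = Rational(1, 587)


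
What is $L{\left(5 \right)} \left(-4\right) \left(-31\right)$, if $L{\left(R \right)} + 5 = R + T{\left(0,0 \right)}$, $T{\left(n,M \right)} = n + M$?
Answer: $0$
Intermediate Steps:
$T{\left(n,M \right)} = M + n$
$L{\left(R \right)} = -5 + R$ ($L{\left(R \right)} = -5 + \left(R + \left(0 + 0\right)\right) = -5 + \left(R + 0\right) = -5 + R$)
$L{\left(5 \right)} \left(-4\right) \left(-31\right) = \left(-5 + 5\right) \left(-4\right) \left(-31\right) = 0 \left(-4\right) \left(-31\right) = 0 \left(-31\right) = 0$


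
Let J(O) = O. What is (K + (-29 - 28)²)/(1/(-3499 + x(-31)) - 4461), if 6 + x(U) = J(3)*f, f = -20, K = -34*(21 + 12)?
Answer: -7582755/15903466 ≈ -0.47680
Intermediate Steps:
K = -1122 (K = -34*33 = -1122)
x(U) = -66 (x(U) = -6 + 3*(-20) = -6 - 60 = -66)
(K + (-29 - 28)²)/(1/(-3499 + x(-31)) - 4461) = (-1122 + (-29 - 28)²)/(1/(-3499 - 66) - 4461) = (-1122 + (-57)²)/(1/(-3565) - 4461) = (-1122 + 3249)/(-1/3565 - 4461) = 2127/(-15903466/3565) = 2127*(-3565/15903466) = -7582755/15903466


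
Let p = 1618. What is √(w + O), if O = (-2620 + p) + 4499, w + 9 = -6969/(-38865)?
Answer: √585428197665/12955 ≈ 59.061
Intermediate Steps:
w = -114272/12955 (w = -9 - 6969/(-38865) = -9 - 6969*(-1/38865) = -9 + 2323/12955 = -114272/12955 ≈ -8.8207)
O = 3497 (O = (-2620 + 1618) + 4499 = -1002 + 4499 = 3497)
√(w + O) = √(-114272/12955 + 3497) = √(45189363/12955) = √585428197665/12955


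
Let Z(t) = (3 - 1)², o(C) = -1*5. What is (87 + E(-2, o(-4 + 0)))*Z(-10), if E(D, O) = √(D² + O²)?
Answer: 348 + 4*√29 ≈ 369.54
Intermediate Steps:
o(C) = -5
Z(t) = 4 (Z(t) = 2² = 4)
(87 + E(-2, o(-4 + 0)))*Z(-10) = (87 + √((-2)² + (-5)²))*4 = (87 + √(4 + 25))*4 = (87 + √29)*4 = 348 + 4*√29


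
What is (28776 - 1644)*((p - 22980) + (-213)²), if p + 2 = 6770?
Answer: 791087724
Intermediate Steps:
p = 6768 (p = -2 + 6770 = 6768)
(28776 - 1644)*((p - 22980) + (-213)²) = (28776 - 1644)*((6768 - 22980) + (-213)²) = 27132*(-16212 + 45369) = 27132*29157 = 791087724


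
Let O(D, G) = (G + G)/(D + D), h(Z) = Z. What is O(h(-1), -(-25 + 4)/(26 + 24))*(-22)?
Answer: 231/25 ≈ 9.2400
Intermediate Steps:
O(D, G) = G/D (O(D, G) = (2*G)/((2*D)) = (2*G)*(1/(2*D)) = G/D)
O(h(-1), -(-25 + 4)/(26 + 24))*(-22) = (-(-25 + 4)/(26 + 24)/(-1))*(-22) = (-(-21)/50*(-1))*(-22) = (-1*(-21/50)*(-1))*(-22) = ((21/50)*(-1))*(-22) = -21/50*(-22) = 231/25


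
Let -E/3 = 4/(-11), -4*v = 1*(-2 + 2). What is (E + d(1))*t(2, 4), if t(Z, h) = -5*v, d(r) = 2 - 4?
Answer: 0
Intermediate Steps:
v = 0 (v = -(-2 + 2)/4 = -0/4 = -¼*0 = 0)
E = 12/11 (E = -12/(-11) = -12*(-1)/11 = -3*(-4/11) = 12/11 ≈ 1.0909)
d(r) = -2
t(Z, h) = 0 (t(Z, h) = -5*0 = 0)
(E + d(1))*t(2, 4) = (12/11 - 2)*0 = -10/11*0 = 0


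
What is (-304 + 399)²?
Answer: 9025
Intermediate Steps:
(-304 + 399)² = 95² = 9025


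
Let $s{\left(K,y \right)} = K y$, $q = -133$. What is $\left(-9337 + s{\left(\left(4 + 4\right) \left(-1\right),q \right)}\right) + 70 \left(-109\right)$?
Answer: $-15903$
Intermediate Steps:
$\left(-9337 + s{\left(\left(4 + 4\right) \left(-1\right),q \right)}\right) + 70 \left(-109\right) = \left(-9337 + \left(4 + 4\right) \left(-1\right) \left(-133\right)\right) + 70 \left(-109\right) = \left(-9337 + 8 \left(-1\right) \left(-133\right)\right) - 7630 = \left(-9337 - -1064\right) - 7630 = \left(-9337 + 1064\right) - 7630 = -8273 - 7630 = -15903$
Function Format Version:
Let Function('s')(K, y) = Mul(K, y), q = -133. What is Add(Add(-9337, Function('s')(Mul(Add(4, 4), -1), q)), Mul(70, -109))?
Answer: -15903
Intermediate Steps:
Add(Add(-9337, Function('s')(Mul(Add(4, 4), -1), q)), Mul(70, -109)) = Add(Add(-9337, Mul(Mul(Add(4, 4), -1), -133)), Mul(70, -109)) = Add(Add(-9337, Mul(Mul(8, -1), -133)), -7630) = Add(Add(-9337, Mul(-8, -133)), -7630) = Add(Add(-9337, 1064), -7630) = Add(-8273, -7630) = -15903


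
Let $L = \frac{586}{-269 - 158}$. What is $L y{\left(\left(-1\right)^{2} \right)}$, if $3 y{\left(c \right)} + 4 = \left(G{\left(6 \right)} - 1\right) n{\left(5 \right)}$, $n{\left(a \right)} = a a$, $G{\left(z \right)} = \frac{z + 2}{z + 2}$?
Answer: $\frac{2344}{1281} \approx 1.8298$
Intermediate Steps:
$G{\left(z \right)} = 1$ ($G{\left(z \right)} = \frac{2 + z}{2 + z} = 1$)
$n{\left(a \right)} = a^{2}$
$y{\left(c \right)} = - \frac{4}{3}$ ($y{\left(c \right)} = - \frac{4}{3} + \frac{\left(1 - 1\right) 5^{2}}{3} = - \frac{4}{3} + \frac{0 \cdot 25}{3} = - \frac{4}{3} + \frac{1}{3} \cdot 0 = - \frac{4}{3} + 0 = - \frac{4}{3}$)
$L = - \frac{586}{427}$ ($L = \frac{586}{-269 - 158} = \frac{586}{-427} = 586 \left(- \frac{1}{427}\right) = - \frac{586}{427} \approx -1.3724$)
$L y{\left(\left(-1\right)^{2} \right)} = \left(- \frac{586}{427}\right) \left(- \frac{4}{3}\right) = \frac{2344}{1281}$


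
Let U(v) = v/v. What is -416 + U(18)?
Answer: -415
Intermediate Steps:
U(v) = 1
-416 + U(18) = -416 + 1 = -415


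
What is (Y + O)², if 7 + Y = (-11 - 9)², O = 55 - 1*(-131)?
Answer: 335241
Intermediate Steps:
O = 186 (O = 55 + 131 = 186)
Y = 393 (Y = -7 + (-11 - 9)² = -7 + (-20)² = -7 + 400 = 393)
(Y + O)² = (393 + 186)² = 579² = 335241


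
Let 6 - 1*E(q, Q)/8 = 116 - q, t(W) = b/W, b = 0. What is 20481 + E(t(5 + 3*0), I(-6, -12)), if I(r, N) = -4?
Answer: 19601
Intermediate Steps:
t(W) = 0 (t(W) = 0/W = 0)
E(q, Q) = -880 + 8*q (E(q, Q) = 48 - 8*(116 - q) = 48 + (-928 + 8*q) = -880 + 8*q)
20481 + E(t(5 + 3*0), I(-6, -12)) = 20481 + (-880 + 8*0) = 20481 + (-880 + 0) = 20481 - 880 = 19601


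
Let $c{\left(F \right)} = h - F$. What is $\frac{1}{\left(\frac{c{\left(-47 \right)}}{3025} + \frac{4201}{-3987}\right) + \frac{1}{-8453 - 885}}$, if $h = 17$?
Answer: $- \frac{112622583150}{116296839341} \approx -0.96841$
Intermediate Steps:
$c{\left(F \right)} = 17 - F$
$\frac{1}{\left(\frac{c{\left(-47 \right)}}{3025} + \frac{4201}{-3987}\right) + \frac{1}{-8453 - 885}} = \frac{1}{\left(\frac{17 - -47}{3025} + \frac{4201}{-3987}\right) + \frac{1}{-8453 - 885}} = \frac{1}{\left(\left(17 + 47\right) \frac{1}{3025} + 4201 \left(- \frac{1}{3987}\right)\right) + \frac{1}{-9338}} = \frac{1}{\left(64 \cdot \frac{1}{3025} - \frac{4201}{3987}\right) - \frac{1}{9338}} = \frac{1}{\left(\frac{64}{3025} - \frac{4201}{3987}\right) - \frac{1}{9338}} = \frac{1}{- \frac{12452857}{12060675} - \frac{1}{9338}} = \frac{1}{- \frac{116296839341}{112622583150}} = - \frac{112622583150}{116296839341}$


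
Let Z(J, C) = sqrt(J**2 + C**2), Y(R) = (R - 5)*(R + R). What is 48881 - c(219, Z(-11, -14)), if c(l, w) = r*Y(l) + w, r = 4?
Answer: -326047 - sqrt(317) ≈ -3.2607e+5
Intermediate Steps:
Y(R) = 2*R*(-5 + R) (Y(R) = (-5 + R)*(2*R) = 2*R*(-5 + R))
Z(J, C) = sqrt(C**2 + J**2)
c(l, w) = w + 8*l*(-5 + l) (c(l, w) = 4*(2*l*(-5 + l)) + w = 8*l*(-5 + l) + w = w + 8*l*(-5 + l))
48881 - c(219, Z(-11, -14)) = 48881 - (sqrt((-14)**2 + (-11)**2) + 8*219*(-5 + 219)) = 48881 - (sqrt(196 + 121) + 8*219*214) = 48881 - (sqrt(317) + 374928) = 48881 - (374928 + sqrt(317)) = 48881 + (-374928 - sqrt(317)) = -326047 - sqrt(317)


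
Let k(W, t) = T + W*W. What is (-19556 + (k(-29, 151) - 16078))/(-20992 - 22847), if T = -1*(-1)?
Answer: 34792/43839 ≈ 0.79363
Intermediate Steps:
T = 1
k(W, t) = 1 + W² (k(W, t) = 1 + W*W = 1 + W²)
(-19556 + (k(-29, 151) - 16078))/(-20992 - 22847) = (-19556 + ((1 + (-29)²) - 16078))/(-20992 - 22847) = (-19556 + ((1 + 841) - 16078))/(-43839) = (-19556 + (842 - 16078))*(-1/43839) = (-19556 - 15236)*(-1/43839) = -34792*(-1/43839) = 34792/43839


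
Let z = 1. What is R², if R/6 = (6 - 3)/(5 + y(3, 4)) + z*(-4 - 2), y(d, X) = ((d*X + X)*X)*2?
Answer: 22752900/17689 ≈ 1286.3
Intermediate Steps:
y(d, X) = 2*X*(X + X*d) (y(d, X) = ((X*d + X)*X)*2 = ((X + X*d)*X)*2 = (X*(X + X*d))*2 = 2*X*(X + X*d))
R = -4770/133 (R = 6*((6 - 3)/(5 + 2*4²*(1 + 3)) + 1*(-4 - 2)) = 6*(3/(5 + 2*16*4) + 1*(-6)) = 6*(3/(5 + 128) - 6) = 6*(3/133 - 6) = 6*(-795/133) = -4770/133 ≈ -35.865)
R² = (-4770/133)² = 22752900/17689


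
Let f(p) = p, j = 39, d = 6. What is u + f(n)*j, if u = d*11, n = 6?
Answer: 300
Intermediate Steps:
u = 66 (u = 6*11 = 66)
u + f(n)*j = 66 + 6*39 = 66 + 234 = 300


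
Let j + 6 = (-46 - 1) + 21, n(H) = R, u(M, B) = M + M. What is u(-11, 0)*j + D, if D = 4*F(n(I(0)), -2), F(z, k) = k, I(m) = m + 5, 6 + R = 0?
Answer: 696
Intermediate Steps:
R = -6 (R = -6 + 0 = -6)
I(m) = 5 + m
u(M, B) = 2*M
n(H) = -6
D = -8 (D = 4*(-2) = -8)
j = -32 (j = -6 + ((-46 - 1) + 21) = -6 + (-47 + 21) = -6 - 26 = -32)
u(-11, 0)*j + D = (2*(-11))*(-32) - 8 = -22*(-32) - 8 = 704 - 8 = 696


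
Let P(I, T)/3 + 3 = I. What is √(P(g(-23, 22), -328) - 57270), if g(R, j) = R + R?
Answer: I*√57417 ≈ 239.62*I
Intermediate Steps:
g(R, j) = 2*R
P(I, T) = -9 + 3*I
√(P(g(-23, 22), -328) - 57270) = √((-9 + 3*(2*(-23))) - 57270) = √((-9 + 3*(-46)) - 57270) = √((-9 - 138) - 57270) = √(-147 - 57270) = √(-57417) = I*√57417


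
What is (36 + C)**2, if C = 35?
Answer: 5041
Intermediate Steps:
(36 + C)**2 = (36 + 35)**2 = 71**2 = 5041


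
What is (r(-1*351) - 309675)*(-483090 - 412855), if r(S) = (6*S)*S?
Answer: -384836151795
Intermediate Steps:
r(S) = 6*S²
(r(-1*351) - 309675)*(-483090 - 412855) = (6*(-1*351)² - 309675)*(-483090 - 412855) = (6*(-351)² - 309675)*(-895945) = (6*123201 - 309675)*(-895945) = (739206 - 309675)*(-895945) = 429531*(-895945) = -384836151795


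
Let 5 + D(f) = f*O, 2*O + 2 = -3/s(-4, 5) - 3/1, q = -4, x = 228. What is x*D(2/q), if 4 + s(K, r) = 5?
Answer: -684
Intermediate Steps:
s(K, r) = 1 (s(K, r) = -4 + 5 = 1)
O = -4 (O = -1 + (-3/1 - 3/1)/2 = -1 + (-3*1 - 3*1)/2 = -1 + (-3 - 3)/2 = -1 + (1/2)*(-6) = -1 - 3 = -4)
D(f) = -5 - 4*f (D(f) = -5 + f*(-4) = -5 - 4*f)
x*D(2/q) = 228*(-5 - 8/(-4)) = 228*(-5 - 8*(-1)/4) = 228*(-5 - 4*(-1/2)) = 228*(-5 + 2) = 228*(-3) = -684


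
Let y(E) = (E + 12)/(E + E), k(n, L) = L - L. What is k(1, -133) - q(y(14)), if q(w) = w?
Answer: -13/14 ≈ -0.92857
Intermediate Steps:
k(n, L) = 0
y(E) = (12 + E)/(2*E) (y(E) = (12 + E)/((2*E)) = (12 + E)*(1/(2*E)) = (12 + E)/(2*E))
k(1, -133) - q(y(14)) = 0 - (12 + 14)/(2*14) = 0 - 26/(2*14) = 0 - 1*13/14 = 0 - 13/14 = -13/14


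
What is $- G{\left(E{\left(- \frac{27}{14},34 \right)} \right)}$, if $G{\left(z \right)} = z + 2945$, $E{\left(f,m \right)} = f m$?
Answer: $- \frac{20156}{7} \approx -2879.4$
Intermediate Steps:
$G{\left(z \right)} = 2945 + z$
$- G{\left(E{\left(- \frac{27}{14},34 \right)} \right)} = - (2945 + - \frac{27}{14} \cdot 34) = - (2945 + \left(-27\right) \frac{1}{14} \cdot 34) = - (2945 - \frac{459}{7}) = \left(-1\right) \frac{20156}{7} = - \frac{20156}{7}$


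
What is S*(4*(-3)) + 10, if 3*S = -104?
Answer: 426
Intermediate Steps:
S = -104/3 (S = (1/3)*(-104) = -104/3 ≈ -34.667)
S*(4*(-3)) + 10 = -416*(-3)/3 + 10 = -104/3*(-12) + 10 = 416 + 10 = 426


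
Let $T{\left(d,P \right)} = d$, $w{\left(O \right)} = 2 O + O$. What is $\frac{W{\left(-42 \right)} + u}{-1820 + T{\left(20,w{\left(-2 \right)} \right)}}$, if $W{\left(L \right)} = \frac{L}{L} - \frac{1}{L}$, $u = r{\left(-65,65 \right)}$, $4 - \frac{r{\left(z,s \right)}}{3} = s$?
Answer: $\frac{7643}{75600} \approx 0.1011$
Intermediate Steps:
$r{\left(z,s \right)} = 12 - 3 s$
$u = -183$ ($u = 12 - 195 = -183$)
$w{\left(O \right)} = 3 O$
$W{\left(L \right)} = 1 - \frac{1}{L}$
$\frac{W{\left(-42 \right)} + u}{-1820 + T{\left(20,w{\left(-2 \right)} \right)}} = \frac{\frac{-1 - 42}{-42} - 183}{-1820 + 20} = \frac{\left(- \frac{1}{42}\right) \left(-43\right) - 183}{-1800} = \left(\frac{43}{42} - 183\right) \left(- \frac{1}{1800}\right) = \left(- \frac{7643}{42}\right) \left(- \frac{1}{1800}\right) = \frac{7643}{75600}$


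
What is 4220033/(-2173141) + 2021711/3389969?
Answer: -9912317984726/7366880622629 ≈ -1.3455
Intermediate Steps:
4220033/(-2173141) + 2021711/3389969 = 4220033*(-1/2173141) + 2021711*(1/3389969) = -4220033/2173141 + 2021711/3389969 = -9912317984726/7366880622629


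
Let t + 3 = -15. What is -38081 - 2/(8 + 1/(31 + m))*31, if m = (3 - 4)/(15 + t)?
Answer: -28756983/755 ≈ -38089.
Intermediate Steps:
t = -18 (t = -3 - 15 = -18)
m = 1/3 (m = (3 - 4)/(15 - 18) = -1/(-3) = -1*(-1/3) = 1/3 ≈ 0.33333)
-38081 - 2/(8 + 1/(31 + m))*31 = -38081 - 2/(8 + 1/(31 + 1/3))*31 = -38081 - 2/(8 + 1/(94/3))*31 = -38081 - 2/(8 + 3/94)*31 = -38081 - 2/755/94*31 = -38081 - 2*94/755*31 = -38081 - 188/755*31 = -38081 - 5828/755 = -28756983/755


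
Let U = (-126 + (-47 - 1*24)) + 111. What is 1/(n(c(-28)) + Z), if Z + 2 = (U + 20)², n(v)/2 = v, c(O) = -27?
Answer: 1/4300 ≈ 0.00023256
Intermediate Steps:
U = -86 (U = (-126 + (-47 - 24)) + 111 = (-126 - 71) + 111 = -197 + 111 = -86)
n(v) = 2*v
Z = 4354 (Z = -2 + (-86 + 20)² = -2 + (-66)² = -2 + 4356 = 4354)
1/(n(c(-28)) + Z) = 1/(2*(-27) + 4354) = 1/(-54 + 4354) = 1/4300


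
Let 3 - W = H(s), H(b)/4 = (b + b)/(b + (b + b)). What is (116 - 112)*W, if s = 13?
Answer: 4/3 ≈ 1.3333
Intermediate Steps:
H(b) = 8/3 (H(b) = 4*((b + b)/(b + (b + b))) = 4*((2*b)/(b + 2*b)) = 4*((2*b)/((3*b))) = 4*((2*b)*(1/(3*b))) = 4*(⅔) = 8/3)
W = ⅓ (W = 3 - 1*8/3 = 3 - 8/3 = ⅓ ≈ 0.33333)
(116 - 112)*W = (116 - 112)*(⅓) = 4*(⅓) = 4/3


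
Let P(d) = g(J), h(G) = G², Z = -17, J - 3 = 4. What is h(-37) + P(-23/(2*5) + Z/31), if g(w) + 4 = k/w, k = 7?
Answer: 1366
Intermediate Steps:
J = 7 (J = 3 + 4 = 7)
g(w) = -4 + 7/w
P(d) = -3 (P(d) = -4 + 7/7 = -4 + 7*(⅐) = -4 + 1 = -3)
h(-37) + P(-23/(2*5) + Z/31) = (-37)² - 3 = 1369 - 3 = 1366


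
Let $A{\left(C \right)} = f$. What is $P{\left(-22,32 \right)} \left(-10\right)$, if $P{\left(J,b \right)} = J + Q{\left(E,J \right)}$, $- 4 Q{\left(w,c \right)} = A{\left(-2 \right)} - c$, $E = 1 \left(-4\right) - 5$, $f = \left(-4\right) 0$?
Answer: $275$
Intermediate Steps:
$f = 0$
$A{\left(C \right)} = 0$
$E = -9$ ($E = -4 - 5 = -9$)
$Q{\left(w,c \right)} = \frac{c}{4}$ ($Q{\left(w,c \right)} = - \frac{0 - c}{4} = - \frac{\left(-1\right) c}{4} = \frac{c}{4}$)
$P{\left(J,b \right)} = \frac{5 J}{4}$ ($P{\left(J,b \right)} = J + \frac{J}{4} = \frac{5 J}{4}$)
$P{\left(-22,32 \right)} \left(-10\right) = \frac{5}{4} \left(-22\right) \left(-10\right) = \left(- \frac{55}{2}\right) \left(-10\right) = 275$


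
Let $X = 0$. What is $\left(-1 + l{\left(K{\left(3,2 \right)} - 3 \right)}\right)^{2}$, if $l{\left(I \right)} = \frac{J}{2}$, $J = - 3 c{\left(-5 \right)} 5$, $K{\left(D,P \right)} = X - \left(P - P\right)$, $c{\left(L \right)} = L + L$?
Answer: $5476$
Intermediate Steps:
$c{\left(L \right)} = 2 L$
$K{\left(D,P \right)} = 0$ ($K{\left(D,P \right)} = 0 - \left(P - P\right) = 0 - 0 = 0 + 0 = 0$)
$J = 150$ ($J = - 3 \cdot 2 \left(-5\right) 5 = \left(-3\right) \left(-10\right) 5 = 30 \cdot 5 = 150$)
$l{\left(I \right)} = 75$ ($l{\left(I \right)} = \frac{150}{2} = 150 \cdot \frac{1}{2} = 75$)
$\left(-1 + l{\left(K{\left(3,2 \right)} - 3 \right)}\right)^{2} = \left(-1 + 75\right)^{2} = 74^{2} = 5476$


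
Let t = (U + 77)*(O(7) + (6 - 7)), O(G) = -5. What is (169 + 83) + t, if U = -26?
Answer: -54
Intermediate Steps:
t = -306 (t = (-26 + 77)*(-5 + (6 - 7)) = 51*(-5 - 1) = 51*(-6) = -306)
(169 + 83) + t = (169 + 83) - 306 = 252 - 306 = -54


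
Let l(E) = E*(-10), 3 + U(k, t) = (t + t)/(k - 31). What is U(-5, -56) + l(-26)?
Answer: 2341/9 ≈ 260.11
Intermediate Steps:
U(k, t) = -3 + 2*t/(-31 + k) (U(k, t) = -3 + (t + t)/(k - 31) = -3 + (2*t)/(-31 + k) = -3 + 2*t/(-31 + k))
l(E) = -10*E
U(-5, -56) + l(-26) = (93 - 3*(-5) + 2*(-56))/(-31 - 5) - 10*(-26) = (93 + 15 - 112)/(-36) + 260 = -1/36*(-4) + 260 = ⅑ + 260 = 2341/9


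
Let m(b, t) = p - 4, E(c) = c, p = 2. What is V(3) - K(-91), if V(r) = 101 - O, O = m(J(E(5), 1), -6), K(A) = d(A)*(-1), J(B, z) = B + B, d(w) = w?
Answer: 12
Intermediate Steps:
J(B, z) = 2*B
K(A) = -A (K(A) = A*(-1) = -A)
m(b, t) = -2 (m(b, t) = 2 - 4 = -2)
O = -2
V(r) = 103 (V(r) = 101 - 1*(-2) = 101 + 2 = 103)
V(3) - K(-91) = 103 - (-1)*(-91) = 103 - 1*91 = 103 - 91 = 12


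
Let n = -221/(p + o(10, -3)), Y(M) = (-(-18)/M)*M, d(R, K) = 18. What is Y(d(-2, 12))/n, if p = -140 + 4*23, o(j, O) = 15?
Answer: 594/221 ≈ 2.6878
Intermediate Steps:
Y(M) = 18 (Y(M) = (18/M)*M = 18)
p = -48 (p = -140 + 92 = -48)
n = 221/33 (n = -221/(-48 + 15) = -221/(-33) = -1/33*(-221) = 221/33 ≈ 6.6970)
Y(d(-2, 12))/n = 18/(221/33) = 18*(33/221) = 594/221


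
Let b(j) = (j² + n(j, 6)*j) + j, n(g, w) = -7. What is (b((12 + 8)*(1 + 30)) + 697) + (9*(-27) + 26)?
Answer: 381160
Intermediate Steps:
b(j) = j² - 6*j (b(j) = (j² - 7*j) + j = j² - 6*j)
(b((12 + 8)*(1 + 30)) + 697) + (9*(-27) + 26) = (((12 + 8)*(1 + 30))*(-6 + (12 + 8)*(1 + 30)) + 697) + (9*(-27) + 26) = ((20*31)*(-6 + 20*31) + 697) + (-243 + 26) = (620*(-6 + 620) + 697) - 217 = (620*614 + 697) - 217 = (380680 + 697) - 217 = 381377 - 217 = 381160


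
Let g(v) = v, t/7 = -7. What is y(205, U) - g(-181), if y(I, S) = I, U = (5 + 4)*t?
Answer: 386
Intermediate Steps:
t = -49 (t = 7*(-7) = -49)
U = -441 (U = (5 + 4)*(-49) = 9*(-49) = -441)
y(205, U) - g(-181) = 205 - 1*(-181) = 205 + 181 = 386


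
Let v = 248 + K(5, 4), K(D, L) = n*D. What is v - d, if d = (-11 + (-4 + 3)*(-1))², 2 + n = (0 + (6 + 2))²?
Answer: 458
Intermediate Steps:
n = 62 (n = -2 + (0 + (6 + 2))² = -2 + (0 + 8)² = -2 + 8² = -2 + 64 = 62)
K(D, L) = 62*D
v = 558 (v = 248 + 62*5 = 248 + 310 = 558)
d = 100 (d = (-11 - 1*(-1))² = (-11 + 1)² = (-10)² = 100)
v - d = 558 - 1*100 = 558 - 100 = 458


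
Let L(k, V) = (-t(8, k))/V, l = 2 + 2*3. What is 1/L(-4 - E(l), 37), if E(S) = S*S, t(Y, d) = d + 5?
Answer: 37/63 ≈ 0.58730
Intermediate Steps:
t(Y, d) = 5 + d
l = 8 (l = 2 + 6 = 8)
E(S) = S²
L(k, V) = (-5 - k)/V (L(k, V) = (-(5 + k))/V = (-5 - k)/V)
1/L(-4 - E(l), 37) = 1/((-5 - (-4 - 1*8²))/37) = 1/((-5 - (-4 - 1*64))/37) = 1/((-5 - (-4 - 64))/37) = 1/((-5 - 1*(-68))/37) = 1/((-5 + 68)/37) = 1/((1/37)*63) = 1/(63/37) = 37/63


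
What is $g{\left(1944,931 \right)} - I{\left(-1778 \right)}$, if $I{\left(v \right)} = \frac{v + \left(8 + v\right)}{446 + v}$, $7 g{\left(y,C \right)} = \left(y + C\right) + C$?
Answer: $\frac{1261189}{2331} \approx 541.05$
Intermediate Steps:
$g{\left(y,C \right)} = \frac{y}{7} + \frac{2 C}{7}$ ($g{\left(y,C \right)} = \frac{\left(y + C\right) + C}{7} = \frac{\left(C + y\right) + C}{7} = \frac{y + 2 C}{7} = \frac{y}{7} + \frac{2 C}{7}$)
$I{\left(v \right)} = \frac{8 + 2 v}{446 + v}$
$g{\left(1944,931 \right)} - I{\left(-1778 \right)} = \left(\frac{1}{7} \cdot 1944 + \frac{2}{7} \cdot 931\right) - \frac{2 \left(4 - 1778\right)}{446 - 1778} = \left(\frac{1944}{7} + 266\right) - 2 \frac{1}{-1332} \left(-1774\right) = \frac{3806}{7} - 2 \left(- \frac{1}{1332}\right) \left(-1774\right) = \frac{3806}{7} - \frac{887}{333} = \frac{1261189}{2331}$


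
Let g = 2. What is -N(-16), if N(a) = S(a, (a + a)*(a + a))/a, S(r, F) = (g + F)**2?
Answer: 263169/4 ≈ 65792.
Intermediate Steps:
S(r, F) = (2 + F)**2
N(a) = (2 + 4*a**2)**2/a (N(a) = (2 + (a + a)*(a + a))**2/a = (2 + (2*a)*(2*a))**2/a = (2 + 4*a**2)**2/a)
-N(-16) = -4*(1 + 2*(-16)**2)**2/(-16) = -4*(-1)*(1 + 2*256)**2/16 = -4*(-1)*(1 + 512)**2/16 = -4*(-1)*513**2/16 = -4*(-1)*263169/16 = -1*(-263169/4) = 263169/4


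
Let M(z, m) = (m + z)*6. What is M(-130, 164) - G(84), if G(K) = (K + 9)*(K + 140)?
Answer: -20628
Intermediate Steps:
M(z, m) = 6*m + 6*z
G(K) = (9 + K)*(140 + K)
M(-130, 164) - G(84) = (6*164 + 6*(-130)) - (1260 + 84**2 + 149*84) = (984 - 780) - (1260 + 7056 + 12516) = 204 - 1*20832 = 204 - 20832 = -20628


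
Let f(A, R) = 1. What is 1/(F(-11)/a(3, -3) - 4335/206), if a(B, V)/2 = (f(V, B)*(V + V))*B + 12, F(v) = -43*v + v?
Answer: -103/6133 ≈ -0.016794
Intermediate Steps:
F(v) = -42*v
a(B, V) = 24 + 4*B*V (a(B, V) = 2*((1*(V + V))*B + 12) = 2*((1*(2*V))*B + 12) = 2*((2*V)*B + 12) = 2*(2*B*V + 12) = 2*(12 + 2*B*V) = 24 + 4*B*V)
1/(F(-11)/a(3, -3) - 4335/206) = 1/((-42*(-11))/(24 + 4*3*(-3)) - 4335/206) = 1/(462/(24 - 36) - 4335*1/206) = 1/(462/(-12) - 4335/206) = 1/(462*(-1/12) - 4335/206) = 1/(-77/2 - 4335/206) = 1/(-6133/103) = -103/6133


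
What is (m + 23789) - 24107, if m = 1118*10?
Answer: 10862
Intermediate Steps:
m = 11180
(m + 23789) - 24107 = (11180 + 23789) - 24107 = 34969 - 24107 = 10862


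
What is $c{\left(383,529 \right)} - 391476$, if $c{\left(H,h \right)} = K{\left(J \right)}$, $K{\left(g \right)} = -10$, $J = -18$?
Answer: $-391486$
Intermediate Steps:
$c{\left(H,h \right)} = -10$
$c{\left(383,529 \right)} - 391476 = -10 - 391476 = -391486$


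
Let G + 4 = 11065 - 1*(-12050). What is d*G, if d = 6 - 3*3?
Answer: -69333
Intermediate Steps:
d = -3 (d = 6 - 9 = -3)
G = 23111 (G = -4 + (11065 - 1*(-12050)) = -4 + (11065 + 12050) = -4 + 23115 = 23111)
d*G = -3*23111 = -69333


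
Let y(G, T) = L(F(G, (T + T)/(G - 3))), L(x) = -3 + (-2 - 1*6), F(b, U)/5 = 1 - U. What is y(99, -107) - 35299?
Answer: -35310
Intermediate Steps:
F(b, U) = 5 - 5*U (F(b, U) = 5*(1 - U) = 5 - 5*U)
L(x) = -11 (L(x) = -3 + (-2 - 6) = -3 - 8 = -11)
y(G, T) = -11
y(99, -107) - 35299 = -11 - 35299 = -35310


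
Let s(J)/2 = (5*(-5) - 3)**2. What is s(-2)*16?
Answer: 25088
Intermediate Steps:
s(J) = 1568 (s(J) = 2*(5*(-5) - 3)**2 = 2*(-25 - 3)**2 = 2*(-28)**2 = 2*784 = 1568)
s(-2)*16 = 1568*16 = 25088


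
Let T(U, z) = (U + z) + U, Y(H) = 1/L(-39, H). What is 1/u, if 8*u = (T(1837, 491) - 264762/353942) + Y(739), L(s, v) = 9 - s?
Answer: 67956864/35373865003 ≈ 0.0019211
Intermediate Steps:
Y(H) = 1/48 (Y(H) = 1/(9 - 1*(-39)) = 1/(9 + 39) = 1/48)
T(U, z) = z + 2*U
u = 35373865003/67956864 (u = (((491 + 2*1837) - 264762/353942) + 1/48)/8 = (((491 + 3674) - 264762*1/353942) + 1/48)/8 = ((4165 - 132381/176971) + 1/48)/8 = (736951834/176971 + 1/48)/8 = (1/8)*(35373865003/8494608) = 35373865003/67956864 ≈ 520.53)
1/u = 1/(35373865003/67956864) = 67956864/35373865003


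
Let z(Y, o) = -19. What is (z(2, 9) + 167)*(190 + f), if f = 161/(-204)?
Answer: 1428163/51 ≈ 28003.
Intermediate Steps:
f = -161/204 (f = 161*(-1/204) = -161/204 ≈ -0.78922)
(z(2, 9) + 167)*(190 + f) = (-19 + 167)*(190 - 161/204) = 148*(38599/204) = 1428163/51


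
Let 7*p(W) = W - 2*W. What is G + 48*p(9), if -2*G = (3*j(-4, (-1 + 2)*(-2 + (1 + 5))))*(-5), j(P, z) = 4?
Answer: -222/7 ≈ -31.714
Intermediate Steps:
p(W) = -W/7 (p(W) = (W - 2*W)/7 = (-W)/7 = -W/7)
G = 30 (G = -3*4*(-5)/2 = -6*(-5) = -½*(-60) = 30)
G + 48*p(9) = 30 + 48*(-⅐*9) = 30 + 48*(-9/7) = 30 - 432/7 = -222/7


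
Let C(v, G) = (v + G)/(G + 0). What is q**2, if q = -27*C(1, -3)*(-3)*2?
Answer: 11664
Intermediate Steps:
C(v, G) = (G + v)/G
q = 108 (q = -27*((-3 + 1)/(-3))*(-3)*2 = -27*-1/3*(-2)*(-3)*2 = -27*(2/3)*(-3)*2 = -(-54)*2 = -27*(-4) = 108)
q**2 = 108**2 = 11664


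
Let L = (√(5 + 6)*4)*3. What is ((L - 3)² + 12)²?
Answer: 2633049 - 231120*√11 ≈ 1.8665e+6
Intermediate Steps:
L = 12*√11 (L = (√11*4)*3 = (4*√11)*3 = 12*√11 ≈ 39.799)
((L - 3)² + 12)² = ((12*√11 - 3)² + 12)² = ((-3 + 12*√11)² + 12)² = (12 + (-3 + 12*√11)²)²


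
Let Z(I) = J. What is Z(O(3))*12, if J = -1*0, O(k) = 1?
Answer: 0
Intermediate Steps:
J = 0
Z(I) = 0
Z(O(3))*12 = 0*12 = 0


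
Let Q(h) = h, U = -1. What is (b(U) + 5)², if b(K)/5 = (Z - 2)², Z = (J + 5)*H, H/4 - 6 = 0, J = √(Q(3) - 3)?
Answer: 4847640625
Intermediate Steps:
J = 0 (J = √(3 - 3) = √0 = 0)
H = 24 (H = 24 + 4*0 = 24 + 0 = 24)
Z = 120 (Z = (0 + 5)*24 = 5*24 = 120)
b(K) = 69620 (b(K) = 5*(120 - 2)² = 5*118² = 5*13924 = 69620)
(b(U) + 5)² = (69620 + 5)² = 69625² = 4847640625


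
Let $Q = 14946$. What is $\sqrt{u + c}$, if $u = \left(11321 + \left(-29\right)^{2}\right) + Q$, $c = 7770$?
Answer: $\sqrt{34878} \approx 186.76$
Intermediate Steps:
$u = 27108$ ($u = \left(11321 + \left(-29\right)^{2}\right) + 14946 = \left(11321 + 841\right) + 14946 = 12162 + 14946 = 27108$)
$\sqrt{u + c} = \sqrt{27108 + 7770} = \sqrt{34878}$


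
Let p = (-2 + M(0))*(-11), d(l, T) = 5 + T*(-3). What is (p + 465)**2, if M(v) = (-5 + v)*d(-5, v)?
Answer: 580644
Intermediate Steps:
d(l, T) = 5 - 3*T
M(v) = (-5 + v)*(5 - 3*v)
p = 297 (p = (-2 - (-5 + 0)*(-5 + 3*0))*(-11) = (-2 - 1*(-5)*(-5 + 0))*(-11) = (-2 - 1*(-5)*(-5))*(-11) = (-2 - 25)*(-11) = -27*(-11) = 297)
(p + 465)**2 = (297 + 465)**2 = 762**2 = 580644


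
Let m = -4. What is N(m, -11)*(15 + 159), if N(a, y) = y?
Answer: -1914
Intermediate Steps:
N(m, -11)*(15 + 159) = -11*(15 + 159) = -11*174 = -1914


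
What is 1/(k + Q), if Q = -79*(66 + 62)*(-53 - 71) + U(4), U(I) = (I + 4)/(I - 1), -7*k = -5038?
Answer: 21/26346818 ≈ 7.9706e-7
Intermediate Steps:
k = 5038/7 (k = -1/7*(-5038) = 5038/7 ≈ 719.71)
U(I) = (4 + I)/(-1 + I)
Q = 3761672/3 (Q = -79*(66 + 62)*(-53 - 71) + (4 + 4)/(-1 + 4) = -10112*(-124) + 8/3 = -79*(-15872) + (1/3)*8 = 1253888 + 8/3 = 3761672/3 ≈ 1.2539e+6)
1/(k + Q) = 1/(5038/7 + 3761672/3) = 1/(26346818/21) = 21/26346818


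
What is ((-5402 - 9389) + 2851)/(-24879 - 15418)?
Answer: 11940/40297 ≈ 0.29630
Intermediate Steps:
((-5402 - 9389) + 2851)/(-24879 - 15418) = (-14791 + 2851)/(-40297) = -11940*(-1/40297) = 11940/40297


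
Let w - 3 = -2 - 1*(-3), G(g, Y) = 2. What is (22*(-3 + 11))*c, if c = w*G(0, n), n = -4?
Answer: 1408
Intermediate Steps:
w = 4 (w = 3 + (-2 - 1*(-3)) = 3 + (-2 + 3) = 3 + 1 = 4)
c = 8 (c = 4*2 = 8)
(22*(-3 + 11))*c = (22*(-3 + 11))*8 = (22*8)*8 = 176*8 = 1408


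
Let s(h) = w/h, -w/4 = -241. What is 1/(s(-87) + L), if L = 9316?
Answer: 87/809528 ≈ 0.00010747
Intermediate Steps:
w = 964 (w = -4*(-241) = 964)
s(h) = 964/h
1/(s(-87) + L) = 1/(964/(-87) + 9316) = 1/(964*(-1/87) + 9316) = 1/(-964/87 + 9316) = 1/(809528/87) = 87/809528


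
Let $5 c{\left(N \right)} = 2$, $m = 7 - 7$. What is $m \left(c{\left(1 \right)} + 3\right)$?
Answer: $0$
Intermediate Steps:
$m = 0$
$c{\left(N \right)} = \frac{2}{5}$ ($c{\left(N \right)} = \frac{1}{5} \cdot 2 = \frac{2}{5}$)
$m \left(c{\left(1 \right)} + 3\right) = 0 \left(\frac{2}{5} + 3\right) = 0 \cdot \frac{17}{5} = 0$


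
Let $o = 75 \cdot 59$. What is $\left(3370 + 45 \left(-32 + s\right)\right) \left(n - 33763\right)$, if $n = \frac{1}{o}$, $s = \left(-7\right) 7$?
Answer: $\frac{1643414014}{177} \approx 9.2848 \cdot 10^{6}$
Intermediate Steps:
$s = -49$
$o = 4425$
$n = \frac{1}{4425} \approx 0.00022599$
$\left(3370 + 45 \left(-32 + s\right)\right) \left(n - 33763\right) = \left(3370 + 45 \left(-32 - 49\right)\right) \left(\frac{1}{4425} - 33763\right) = \left(3370 + 45 \left(-81\right)\right) \left(- \frac{149401274}{4425}\right) = \left(3370 - 3645\right) \left(- \frac{149401274}{4425}\right) = \left(-275\right) \left(- \frac{149401274}{4425}\right) = \frac{1643414014}{177}$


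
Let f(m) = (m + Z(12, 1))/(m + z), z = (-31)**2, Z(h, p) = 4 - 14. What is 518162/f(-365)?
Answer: -308824552/375 ≈ -8.2353e+5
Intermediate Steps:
Z(h, p) = -10
z = 961
f(m) = (-10 + m)/(961 + m) (f(m) = (m - 10)/(m + 961) = (-10 + m)/(961 + m))
518162/f(-365) = 518162/(((-10 - 365)/(961 - 365))) = 518162/((-375/596)) = 518162/(((1/596)*(-375))) = 518162/(-375/596) = 518162*(-596/375) = -308824552/375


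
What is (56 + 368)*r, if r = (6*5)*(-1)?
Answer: -12720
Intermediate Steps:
r = -30 (r = 30*(-1) = -30)
(56 + 368)*r = (56 + 368)*(-30) = 424*(-30) = -12720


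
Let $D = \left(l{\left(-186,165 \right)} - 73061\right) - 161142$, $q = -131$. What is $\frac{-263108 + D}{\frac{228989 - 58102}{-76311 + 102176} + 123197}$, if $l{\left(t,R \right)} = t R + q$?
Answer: $- \frac{3415033545}{796665323} \approx -4.2867$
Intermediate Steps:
$l{\left(t,R \right)} = -131 + R t$ ($l{\left(t,R \right)} = t R - 131 = R t - 131 = -131 + R t$)
$D = -265024$ ($D = \left(\left(-131 + 165 \left(-186\right)\right) - 73061\right) - 161142 = \left(\left(-131 - 30690\right) - 73061\right) - 161142 = \left(-30821 - 73061\right) - 161142 = -103882 - 161142 = -265024$)
$\frac{-263108 + D}{\frac{228989 - 58102}{-76311 + 102176} + 123197} = \frac{-263108 - 265024}{\frac{228989 - 58102}{-76311 + 102176} + 123197} = - \frac{528132}{\frac{170887}{25865} + 123197} = - \frac{528132}{\frac{3186661292}{25865}} = \left(-528132\right) \frac{25865}{3186661292} = - \frac{3415033545}{796665323}$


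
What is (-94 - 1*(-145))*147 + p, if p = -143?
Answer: 7354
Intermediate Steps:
(-94 - 1*(-145))*147 + p = (-94 - 1*(-145))*147 - 143 = (-94 + 145)*147 - 143 = 51*147 - 143 = 7497 - 143 = 7354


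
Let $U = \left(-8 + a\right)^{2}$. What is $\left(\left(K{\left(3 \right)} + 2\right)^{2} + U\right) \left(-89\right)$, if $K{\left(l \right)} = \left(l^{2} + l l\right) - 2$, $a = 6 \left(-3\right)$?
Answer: $-89000$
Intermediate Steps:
$a = -18$
$K{\left(l \right)} = -2 + 2 l^{2}$ ($K{\left(l \right)} = \left(l^{2} + l^{2}\right) - 2 = 2 l^{2} - 2 = -2 + 2 l^{2}$)
$U = 676$ ($U = \left(-8 - 18\right)^{2} = \left(-26\right)^{2} = 676$)
$\left(\left(K{\left(3 \right)} + 2\right)^{2} + U\right) \left(-89\right) = \left(\left(\left(-2 + 2 \cdot 3^{2}\right) + 2\right)^{2} + 676\right) \left(-89\right) = \left(\left(\left(-2 + 2 \cdot 9\right) + 2\right)^{2} + 676\right) \left(-89\right) = \left(\left(\left(-2 + 18\right) + 2\right)^{2} + 676\right) \left(-89\right) = \left(\left(16 + 2\right)^{2} + 676\right) \left(-89\right) = \left(18^{2} + 676\right) \left(-89\right) = \left(324 + 676\right) \left(-89\right) = 1000 \left(-89\right) = -89000$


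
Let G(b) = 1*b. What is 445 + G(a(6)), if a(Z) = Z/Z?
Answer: 446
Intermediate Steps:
a(Z) = 1
G(b) = b
445 + G(a(6)) = 445 + 1 = 446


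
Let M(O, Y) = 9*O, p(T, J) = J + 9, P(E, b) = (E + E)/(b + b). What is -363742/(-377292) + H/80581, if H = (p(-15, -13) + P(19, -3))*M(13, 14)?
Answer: 14427274037/15201283326 ≈ 0.94908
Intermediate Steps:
P(E, b) = E/b (P(E, b) = (2*E)/((2*b)) = (2*E)*(1/(2*b)) = E/b)
p(T, J) = 9 + J
H = -1209 (H = ((9 - 13) + 19/(-3))*(9*13) = (-4 + 19*(-1/3))*117 = (-4 - 19/3)*117 = -31/3*117 = -1209)
-363742/(-377292) + H/80581 = -363742/(-377292) - 1209/80581 = -363742*(-1/377292) - 1209*1/80581 = 181871/188646 - 1209/80581 = 14427274037/15201283326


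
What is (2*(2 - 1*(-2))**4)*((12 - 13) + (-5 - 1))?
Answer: -3584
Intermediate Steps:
(2*(2 - 1*(-2))**4)*((12 - 13) + (-5 - 1)) = (2*(2 + 2)**4)*(-1 - 6) = (2*4**4)*(-7) = (2*256)*(-7) = 512*(-7) = -3584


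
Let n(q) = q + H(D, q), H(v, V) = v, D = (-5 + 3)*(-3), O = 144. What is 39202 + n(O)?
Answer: 39352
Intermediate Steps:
D = 6 (D = -2*(-3) = 6)
n(q) = 6 + q (n(q) = q + 6 = 6 + q)
39202 + n(O) = 39202 + (6 + 144) = 39202 + 150 = 39352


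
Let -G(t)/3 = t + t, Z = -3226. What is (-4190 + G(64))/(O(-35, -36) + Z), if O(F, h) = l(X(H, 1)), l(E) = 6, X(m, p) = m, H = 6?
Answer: 2287/1610 ≈ 1.4205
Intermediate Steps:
O(F, h) = 6
G(t) = -6*t (G(t) = -3*(t + t) = -6*t)
(-4190 + G(64))/(O(-35, -36) + Z) = (-4190 - 6*64)/(6 - 3226) = (-4190 - 384)/(-3220) = -4574*(-1/3220) = 2287/1610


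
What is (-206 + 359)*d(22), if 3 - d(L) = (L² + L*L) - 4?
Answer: -147033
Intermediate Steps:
d(L) = 7 - 2*L² (d(L) = 3 - ((L² + L*L) - 4) = 3 - ((L² + L²) - 4) = 3 - (2*L² - 4) = 3 - (-4 + 2*L²) = 3 + (4 - 2*L²) = 7 - 2*L²)
(-206 + 359)*d(22) = (-206 + 359)*(7 - 2*22²) = 153*(7 - 2*484) = 153*(7 - 968) = 153*(-961) = -147033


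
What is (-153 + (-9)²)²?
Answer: 5184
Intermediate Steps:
(-153 + (-9)²)² = (-153 + 81)² = (-72)² = 5184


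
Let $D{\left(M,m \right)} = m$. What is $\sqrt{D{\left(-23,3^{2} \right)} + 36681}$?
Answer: $\sqrt{36690} \approx 191.55$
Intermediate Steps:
$\sqrt{D{\left(-23,3^{2} \right)} + 36681} = \sqrt{3^{2} + 36681} = \sqrt{9 + 36681} = \sqrt{36690}$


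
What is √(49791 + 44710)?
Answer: 11*√781 ≈ 307.41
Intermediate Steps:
√(49791 + 44710) = √94501 = 11*√781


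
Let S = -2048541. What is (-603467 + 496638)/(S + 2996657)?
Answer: -106829/948116 ≈ -0.11268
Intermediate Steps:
(-603467 + 496638)/(S + 2996657) = (-603467 + 496638)/(-2048541 + 2996657) = -106829/948116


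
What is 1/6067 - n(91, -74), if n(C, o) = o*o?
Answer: -33222891/6067 ≈ -5476.0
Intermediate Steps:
n(C, o) = o**2
1/6067 - n(91, -74) = 1/6067 - 1*(-74)**2 = 1/6067 - 1*5476 = 1/6067 - 5476 = -33222891/6067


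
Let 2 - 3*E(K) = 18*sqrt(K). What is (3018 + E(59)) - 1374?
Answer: 4934/3 - 6*sqrt(59) ≈ 1598.6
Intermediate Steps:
E(K) = 2/3 - 6*sqrt(K)
(3018 + E(59)) - 1374 = (3018 + (2/3 - 6*sqrt(59))) - 1374 = (9056/3 - 6*sqrt(59)) - 1374 = 4934/3 - 6*sqrt(59)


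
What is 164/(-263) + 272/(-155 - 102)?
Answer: -113684/67591 ≈ -1.6819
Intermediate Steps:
164/(-263) + 272/(-155 - 102) = 164*(-1/263) + 272/(-257) = -164/263 + 272*(-1/257) = -164/263 - 272/257 = -113684/67591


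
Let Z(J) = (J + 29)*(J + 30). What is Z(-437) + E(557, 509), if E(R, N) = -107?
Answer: 165949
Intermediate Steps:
Z(J) = (29 + J)*(30 + J)
Z(-437) + E(557, 509) = (870 + (-437)**2 + 59*(-437)) - 107 = (870 + 190969 - 25783) - 107 = 166056 - 107 = 165949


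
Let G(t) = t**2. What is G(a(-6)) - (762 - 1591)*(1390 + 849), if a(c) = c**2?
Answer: 1857427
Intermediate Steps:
G(a(-6)) - (762 - 1591)*(1390 + 849) = ((-6)**2)**2 - (762 - 1591)*(1390 + 849) = 36**2 - (-829)*2239 = 1296 - 1*(-1856131) = 1296 + 1856131 = 1857427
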